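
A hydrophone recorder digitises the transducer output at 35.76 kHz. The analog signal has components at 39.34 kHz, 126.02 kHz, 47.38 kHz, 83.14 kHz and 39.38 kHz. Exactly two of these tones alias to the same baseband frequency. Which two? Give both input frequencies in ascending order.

47.38 kHz, 83.14 kHz

fs/2 = 17.88 kHz.
39.34 kHz mod fs = 3.58 kHz.
3.58 kHz ≤ fs/2 = 17.88 kHz, appears at 3.58 kHz.
126.02 kHz mod fs = 18.74 kHz.
18.74 kHz > fs/2 = 17.88 kHz, folds to fs − 18.74 kHz = 17.02 kHz.
47.38 kHz mod fs = 11.62 kHz.
11.62 kHz ≤ fs/2 = 17.88 kHz, appears at 11.62 kHz.
83.14 kHz mod fs = 11.62 kHz.
11.62 kHz ≤ fs/2 = 17.88 kHz, appears at 11.62 kHz.
39.38 kHz mod fs = 3.62 kHz.
3.62 kHz ≤ fs/2 = 17.88 kHz, appears at 3.62 kHz.
47.38 kHz and 83.14 kHz both map to 11.62 kHz.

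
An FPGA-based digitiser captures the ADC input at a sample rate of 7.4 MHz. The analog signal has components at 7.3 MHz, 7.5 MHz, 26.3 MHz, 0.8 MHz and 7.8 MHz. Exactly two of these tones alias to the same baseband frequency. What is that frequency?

fs/2 = 3.7 MHz.
7.3 MHz > fs/2 = 3.7 MHz, folds to fs − 7.3 MHz = 0.1 MHz.
7.5 MHz mod fs = 0.1 MHz.
0.1 MHz ≤ fs/2 = 3.7 MHz, appears at 0.1 MHz.
26.3 MHz mod fs = 4.1 MHz.
4.1 MHz > fs/2 = 3.7 MHz, folds to fs − 4.1 MHz = 3.3 MHz.
0.8 MHz ≤ fs/2 = 3.7 MHz, passes unchanged.
7.8 MHz mod fs = 0.4 MHz.
0.4 MHz ≤ fs/2 = 3.7 MHz, appears at 0.4 MHz.
7.3 MHz and 7.5 MHz both map to 0.1 MHz.

0.1 MHz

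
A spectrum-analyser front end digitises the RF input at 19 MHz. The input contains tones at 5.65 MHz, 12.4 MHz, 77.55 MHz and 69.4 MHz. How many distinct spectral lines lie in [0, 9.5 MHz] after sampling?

3

fs/2 = 9.5 MHz.
5.65 MHz ≤ fs/2 = 9.5 MHz, passes unchanged.
12.4 MHz > fs/2 = 9.5 MHz, folds to fs − 12.4 MHz = 6.6 MHz.
77.55 MHz mod fs = 1.55 MHz.
1.55 MHz ≤ fs/2 = 9.5 MHz, appears at 1.55 MHz.
69.4 MHz mod fs = 12.4 MHz.
12.4 MHz > fs/2 = 9.5 MHz, folds to fs − 12.4 MHz = 6.6 MHz.
Distinct values: {1.55 MHz, 5.65 MHz, 6.6 MHz} → 3.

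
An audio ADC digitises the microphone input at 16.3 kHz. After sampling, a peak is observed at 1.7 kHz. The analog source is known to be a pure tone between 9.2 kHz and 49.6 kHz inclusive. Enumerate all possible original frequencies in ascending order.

14.6 kHz, 18 kHz, 30.9 kHz, 34.3 kHz, 47.2 kHz

Frequencies that alias to 1.7 kHz are k·fs ± 1.7 kHz for integer k ≥ 0.
k=0: 1.7 kHz.
k=1: 14.6 kHz, 18 kHz.
k=2: 30.9 kHz, 34.3 kHz.
k=3: 47.2 kHz, 50.6 kHz.
k=4: 63.5 kHz, 66.9 kHz.
Within [9.2 kHz, 49.6 kHz]: 14.6 kHz, 18 kHz, 30.9 kHz, 34.3 kHz, 47.2 kHz.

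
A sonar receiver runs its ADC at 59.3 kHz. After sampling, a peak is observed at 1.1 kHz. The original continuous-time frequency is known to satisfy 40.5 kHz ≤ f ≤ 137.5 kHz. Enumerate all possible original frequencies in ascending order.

58.2 kHz, 60.4 kHz, 117.5 kHz, 119.7 kHz

Frequencies that alias to 1.1 kHz are k·fs ± 1.1 kHz for integer k ≥ 0.
k=0: 1.1 kHz.
k=1: 58.2 kHz, 60.4 kHz.
k=2: 117.5 kHz, 119.7 kHz.
k=3: 176.8 kHz, 179 kHz.
Within [40.5 kHz, 137.5 kHz]: 58.2 kHz, 60.4 kHz, 117.5 kHz, 119.7 kHz.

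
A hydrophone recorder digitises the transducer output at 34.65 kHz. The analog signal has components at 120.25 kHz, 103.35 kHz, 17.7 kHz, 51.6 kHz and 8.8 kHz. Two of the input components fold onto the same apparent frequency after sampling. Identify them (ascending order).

fs/2 = 17.325 kHz.
120.25 kHz mod fs = 16.3 kHz.
16.3 kHz ≤ fs/2 = 17.325 kHz, appears at 16.3 kHz.
103.35 kHz mod fs = 34.05 kHz.
34.05 kHz > fs/2 = 17.325 kHz, folds to fs − 34.05 kHz = 0.6 kHz.
17.7 kHz > fs/2 = 17.325 kHz, folds to fs − 17.7 kHz = 16.95 kHz.
51.6 kHz mod fs = 16.95 kHz.
16.95 kHz ≤ fs/2 = 17.325 kHz, appears at 16.95 kHz.
8.8 kHz ≤ fs/2 = 17.325 kHz, passes unchanged.
17.7 kHz and 51.6 kHz both map to 16.95 kHz.

17.7 kHz, 51.6 kHz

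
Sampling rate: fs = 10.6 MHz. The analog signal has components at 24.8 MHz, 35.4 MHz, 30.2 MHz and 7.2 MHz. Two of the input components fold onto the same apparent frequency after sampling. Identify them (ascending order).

fs/2 = 5.3 MHz.
24.8 MHz mod fs = 3.6 MHz.
3.6 MHz ≤ fs/2 = 5.3 MHz, appears at 3.6 MHz.
35.4 MHz mod fs = 3.6 MHz.
3.6 MHz ≤ fs/2 = 5.3 MHz, appears at 3.6 MHz.
30.2 MHz mod fs = 9 MHz.
9 MHz > fs/2 = 5.3 MHz, folds to fs − 9 MHz = 1.6 MHz.
7.2 MHz > fs/2 = 5.3 MHz, folds to fs − 7.2 MHz = 3.4 MHz.
24.8 MHz and 35.4 MHz both map to 3.6 MHz.

24.8 MHz, 35.4 MHz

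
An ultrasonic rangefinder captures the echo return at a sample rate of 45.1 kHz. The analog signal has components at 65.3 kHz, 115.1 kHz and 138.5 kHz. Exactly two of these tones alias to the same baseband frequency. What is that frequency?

20.2 kHz

fs/2 = 22.55 kHz.
65.3 kHz mod fs = 20.2 kHz.
20.2 kHz ≤ fs/2 = 22.55 kHz, appears at 20.2 kHz.
115.1 kHz mod fs = 24.9 kHz.
24.9 kHz > fs/2 = 22.55 kHz, folds to fs − 24.9 kHz = 20.2 kHz.
138.5 kHz mod fs = 3.2 kHz.
3.2 kHz ≤ fs/2 = 22.55 kHz, appears at 3.2 kHz.
65.3 kHz and 115.1 kHz both map to 20.2 kHz.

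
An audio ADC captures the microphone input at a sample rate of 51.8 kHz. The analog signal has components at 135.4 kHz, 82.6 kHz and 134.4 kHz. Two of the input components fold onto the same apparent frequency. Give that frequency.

fs/2 = 25.9 kHz.
135.4 kHz mod fs = 31.8 kHz.
31.8 kHz > fs/2 = 25.9 kHz, folds to fs − 31.8 kHz = 20 kHz.
82.6 kHz mod fs = 30.8 kHz.
30.8 kHz > fs/2 = 25.9 kHz, folds to fs − 30.8 kHz = 21 kHz.
134.4 kHz mod fs = 30.8 kHz.
30.8 kHz > fs/2 = 25.9 kHz, folds to fs − 30.8 kHz = 21 kHz.
82.6 kHz and 134.4 kHz both map to 21 kHz.

21 kHz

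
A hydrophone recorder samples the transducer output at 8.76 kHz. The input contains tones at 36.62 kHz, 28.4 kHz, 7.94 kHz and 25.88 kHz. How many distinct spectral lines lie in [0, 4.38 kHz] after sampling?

4

fs/2 = 4.38 kHz.
36.62 kHz mod fs = 1.58 kHz.
1.58 kHz ≤ fs/2 = 4.38 kHz, appears at 1.58 kHz.
28.4 kHz mod fs = 2.12 kHz.
2.12 kHz ≤ fs/2 = 4.38 kHz, appears at 2.12 kHz.
7.94 kHz > fs/2 = 4.38 kHz, folds to fs − 7.94 kHz = 0.82 kHz.
25.88 kHz mod fs = 8.36 kHz.
8.36 kHz > fs/2 = 4.38 kHz, folds to fs − 8.36 kHz = 0.4 kHz.
Distinct values: {0.4 kHz, 0.82 kHz, 1.58 kHz, 2.12 kHz} → 4.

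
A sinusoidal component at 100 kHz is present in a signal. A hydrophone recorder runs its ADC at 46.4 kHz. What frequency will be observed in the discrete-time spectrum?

100 kHz mod fs = 7.2 kHz.
7.2 kHz ≤ fs/2 = 23.2 kHz, appears at 7.2 kHz.

7.2 kHz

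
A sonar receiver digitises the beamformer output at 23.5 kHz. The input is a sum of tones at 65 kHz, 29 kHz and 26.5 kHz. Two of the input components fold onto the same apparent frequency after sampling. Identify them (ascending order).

29 kHz, 65 kHz

fs/2 = 11.75 kHz.
65 kHz mod fs = 18 kHz.
18 kHz > fs/2 = 11.75 kHz, folds to fs − 18 kHz = 5.5 kHz.
29 kHz mod fs = 5.5 kHz.
5.5 kHz ≤ fs/2 = 11.75 kHz, appears at 5.5 kHz.
26.5 kHz mod fs = 3 kHz.
3 kHz ≤ fs/2 = 11.75 kHz, appears at 3 kHz.
29 kHz and 65 kHz both map to 5.5 kHz.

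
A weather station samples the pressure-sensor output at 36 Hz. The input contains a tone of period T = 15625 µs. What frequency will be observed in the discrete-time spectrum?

T = 15625 µs → f = 1/T = 64 Hz.
64 Hz mod fs = 28 Hz.
28 Hz > fs/2 = 18 Hz, folds to fs − 28 Hz = 8 Hz.

8 Hz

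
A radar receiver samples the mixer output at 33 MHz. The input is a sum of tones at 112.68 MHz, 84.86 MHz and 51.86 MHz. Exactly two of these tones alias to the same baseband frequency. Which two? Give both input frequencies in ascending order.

fs/2 = 16.5 MHz.
112.68 MHz mod fs = 13.68 MHz.
13.68 MHz ≤ fs/2 = 16.5 MHz, appears at 13.68 MHz.
84.86 MHz mod fs = 18.86 MHz.
18.86 MHz > fs/2 = 16.5 MHz, folds to fs − 18.86 MHz = 14.14 MHz.
51.86 MHz mod fs = 18.86 MHz.
18.86 MHz > fs/2 = 16.5 MHz, folds to fs − 18.86 MHz = 14.14 MHz.
51.86 MHz and 84.86 MHz both map to 14.14 MHz.

51.86 MHz, 84.86 MHz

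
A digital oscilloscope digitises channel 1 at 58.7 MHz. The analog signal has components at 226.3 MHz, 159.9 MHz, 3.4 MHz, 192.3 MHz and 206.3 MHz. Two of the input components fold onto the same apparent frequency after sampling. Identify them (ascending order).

159.9 MHz, 192.3 MHz

fs/2 = 29.35 MHz.
226.3 MHz mod fs = 50.2 MHz.
50.2 MHz > fs/2 = 29.35 MHz, folds to fs − 50.2 MHz = 8.5 MHz.
159.9 MHz mod fs = 42.5 MHz.
42.5 MHz > fs/2 = 29.35 MHz, folds to fs − 42.5 MHz = 16.2 MHz.
3.4 MHz ≤ fs/2 = 29.35 MHz, passes unchanged.
192.3 MHz mod fs = 16.2 MHz.
16.2 MHz ≤ fs/2 = 29.35 MHz, appears at 16.2 MHz.
206.3 MHz mod fs = 30.2 MHz.
30.2 MHz > fs/2 = 29.35 MHz, folds to fs − 30.2 MHz = 28.5 MHz.
159.9 MHz and 192.3 MHz both map to 16.2 MHz.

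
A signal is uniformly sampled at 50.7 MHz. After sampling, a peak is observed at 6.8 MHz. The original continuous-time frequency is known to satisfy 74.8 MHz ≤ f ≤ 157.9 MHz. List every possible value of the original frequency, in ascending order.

Frequencies that alias to 6.8 MHz are k·fs ± 6.8 MHz for integer k ≥ 0.
k=0: 6.8 MHz.
k=1: 43.9 MHz, 57.5 MHz.
k=2: 94.6 MHz, 108.2 MHz.
k=3: 145.3 MHz, 158.9 MHz.
k=4: 196 MHz, 209.6 MHz.
Within [74.8 MHz, 157.9 MHz]: 94.6 MHz, 108.2 MHz, 145.3 MHz.

94.6 MHz, 108.2 MHz, 145.3 MHz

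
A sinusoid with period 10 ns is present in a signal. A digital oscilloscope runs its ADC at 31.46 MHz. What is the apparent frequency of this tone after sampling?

5.62 MHz

T = 10 ns → f = 1/T = 100 MHz.
100 MHz mod fs = 5.62 MHz.
5.62 MHz ≤ fs/2 = 15.73 MHz, appears at 5.62 MHz.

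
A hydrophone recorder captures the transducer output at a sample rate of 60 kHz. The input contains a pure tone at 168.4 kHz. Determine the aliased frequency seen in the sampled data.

168.4 kHz mod fs = 48.4 kHz.
48.4 kHz > fs/2 = 30 kHz, folds to fs − 48.4 kHz = 11.6 kHz.

11.6 kHz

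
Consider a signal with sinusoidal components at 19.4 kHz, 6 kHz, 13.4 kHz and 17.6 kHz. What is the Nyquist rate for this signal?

38.8 kHz

Highest-frequency component: 19.4 kHz.
Nyquist rate = 2 × 19.4 kHz = 38.8 kHz.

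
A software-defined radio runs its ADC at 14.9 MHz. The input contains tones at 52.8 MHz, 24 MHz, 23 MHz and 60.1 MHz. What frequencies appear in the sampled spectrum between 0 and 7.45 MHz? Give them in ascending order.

0.5 MHz, 5.8 MHz, 6.8 MHz

fs/2 = 7.45 MHz.
52.8 MHz mod fs = 8.1 MHz.
8.1 MHz > fs/2 = 7.45 MHz, folds to fs − 8.1 MHz = 6.8 MHz.
24 MHz mod fs = 9.1 MHz.
9.1 MHz > fs/2 = 7.45 MHz, folds to fs − 9.1 MHz = 5.8 MHz.
23 MHz mod fs = 8.1 MHz.
8.1 MHz > fs/2 = 7.45 MHz, folds to fs − 8.1 MHz = 6.8 MHz.
60.1 MHz mod fs = 0.5 MHz.
0.5 MHz ≤ fs/2 = 7.45 MHz, appears at 0.5 MHz.
Distinct values: {0.5 MHz, 5.8 MHz, 6.8 MHz}.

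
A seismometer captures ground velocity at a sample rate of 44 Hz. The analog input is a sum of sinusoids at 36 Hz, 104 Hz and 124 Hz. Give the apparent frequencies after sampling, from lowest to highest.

fs/2 = 22 Hz.
36 Hz > fs/2 = 22 Hz, folds to fs − 36 Hz = 8 Hz.
104 Hz mod fs = 16 Hz.
16 Hz ≤ fs/2 = 22 Hz, appears at 16 Hz.
124 Hz mod fs = 36 Hz.
36 Hz > fs/2 = 22 Hz, folds to fs − 36 Hz = 8 Hz.
Distinct values: {8 Hz, 16 Hz}.

8 Hz, 16 Hz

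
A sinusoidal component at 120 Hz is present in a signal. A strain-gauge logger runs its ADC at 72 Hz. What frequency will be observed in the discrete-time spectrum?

120 Hz mod fs = 48 Hz.
48 Hz > fs/2 = 36 Hz, folds to fs − 48 Hz = 24 Hz.

24 Hz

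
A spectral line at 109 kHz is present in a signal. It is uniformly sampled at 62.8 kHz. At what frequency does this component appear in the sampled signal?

109 kHz mod fs = 46.2 kHz.
46.2 kHz > fs/2 = 31.4 kHz, folds to fs − 46.2 kHz = 16.6 kHz.

16.6 kHz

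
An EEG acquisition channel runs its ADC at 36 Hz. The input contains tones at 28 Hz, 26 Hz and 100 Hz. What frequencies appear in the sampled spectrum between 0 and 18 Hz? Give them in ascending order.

8 Hz, 10 Hz

fs/2 = 18 Hz.
28 Hz > fs/2 = 18 Hz, folds to fs − 28 Hz = 8 Hz.
26 Hz > fs/2 = 18 Hz, folds to fs − 26 Hz = 10 Hz.
100 Hz mod fs = 28 Hz.
28 Hz > fs/2 = 18 Hz, folds to fs − 28 Hz = 8 Hz.
Distinct values: {8 Hz, 10 Hz}.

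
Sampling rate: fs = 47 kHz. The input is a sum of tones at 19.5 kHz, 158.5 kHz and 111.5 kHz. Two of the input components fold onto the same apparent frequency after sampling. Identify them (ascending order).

fs/2 = 23.5 kHz.
19.5 kHz ≤ fs/2 = 23.5 kHz, passes unchanged.
158.5 kHz mod fs = 17.5 kHz.
17.5 kHz ≤ fs/2 = 23.5 kHz, appears at 17.5 kHz.
111.5 kHz mod fs = 17.5 kHz.
17.5 kHz ≤ fs/2 = 23.5 kHz, appears at 17.5 kHz.
111.5 kHz and 158.5 kHz both map to 17.5 kHz.

111.5 kHz, 158.5 kHz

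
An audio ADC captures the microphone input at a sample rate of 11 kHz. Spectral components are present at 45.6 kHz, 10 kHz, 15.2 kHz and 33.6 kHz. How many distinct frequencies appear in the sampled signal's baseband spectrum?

4

fs/2 = 5.5 kHz.
45.6 kHz mod fs = 1.6 kHz.
1.6 kHz ≤ fs/2 = 5.5 kHz, appears at 1.6 kHz.
10 kHz > fs/2 = 5.5 kHz, folds to fs − 10 kHz = 1 kHz.
15.2 kHz mod fs = 4.2 kHz.
4.2 kHz ≤ fs/2 = 5.5 kHz, appears at 4.2 kHz.
33.6 kHz mod fs = 0.6 kHz.
0.6 kHz ≤ fs/2 = 5.5 kHz, appears at 0.6 kHz.
Distinct values: {0.6 kHz, 1 kHz, 1.6 kHz, 4.2 kHz} → 4.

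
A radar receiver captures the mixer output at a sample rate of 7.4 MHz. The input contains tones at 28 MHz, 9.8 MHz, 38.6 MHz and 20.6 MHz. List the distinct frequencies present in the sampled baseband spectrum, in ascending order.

1.6 MHz, 2.4 MHz

fs/2 = 3.7 MHz.
28 MHz mod fs = 5.8 MHz.
5.8 MHz > fs/2 = 3.7 MHz, folds to fs − 5.8 MHz = 1.6 MHz.
9.8 MHz mod fs = 2.4 MHz.
2.4 MHz ≤ fs/2 = 3.7 MHz, appears at 2.4 MHz.
38.6 MHz mod fs = 1.6 MHz.
1.6 MHz ≤ fs/2 = 3.7 MHz, appears at 1.6 MHz.
20.6 MHz mod fs = 5.8 MHz.
5.8 MHz > fs/2 = 3.7 MHz, folds to fs − 5.8 MHz = 1.6 MHz.
Distinct values: {1.6 MHz, 2.4 MHz}.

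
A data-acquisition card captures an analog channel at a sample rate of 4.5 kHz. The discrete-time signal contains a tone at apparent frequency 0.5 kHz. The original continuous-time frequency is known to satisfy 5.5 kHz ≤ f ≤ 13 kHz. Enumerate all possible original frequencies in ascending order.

Frequencies that alias to 0.5 kHz are k·fs ± 0.5 kHz for integer k ≥ 0.
k=0: 0.5 kHz.
k=1: 4 kHz, 5 kHz.
k=2: 8.5 kHz, 9.5 kHz.
k=3: 13 kHz, 14 kHz.
k=4: 17.5 kHz, 18.5 kHz.
Within [5.5 kHz, 13 kHz]: 8.5 kHz, 9.5 kHz, 13 kHz.

8.5 kHz, 9.5 kHz, 13 kHz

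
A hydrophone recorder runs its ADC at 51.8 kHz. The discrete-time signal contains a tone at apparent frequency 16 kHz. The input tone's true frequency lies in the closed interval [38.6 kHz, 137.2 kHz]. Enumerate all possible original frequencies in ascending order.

67.8 kHz, 87.6 kHz, 119.6 kHz

Frequencies that alias to 16 kHz are k·fs ± 16 kHz for integer k ≥ 0.
k=0: 16 kHz.
k=1: 35.8 kHz, 67.8 kHz.
k=2: 87.6 kHz, 119.6 kHz.
k=3: 139.4 kHz, 171.4 kHz.
Within [38.6 kHz, 137.2 kHz]: 67.8 kHz, 87.6 kHz, 119.6 kHz.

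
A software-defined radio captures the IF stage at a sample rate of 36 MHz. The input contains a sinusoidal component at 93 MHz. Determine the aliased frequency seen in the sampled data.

15 MHz

93 MHz mod fs = 21 MHz.
21 MHz > fs/2 = 18 MHz, folds to fs − 21 MHz = 15 MHz.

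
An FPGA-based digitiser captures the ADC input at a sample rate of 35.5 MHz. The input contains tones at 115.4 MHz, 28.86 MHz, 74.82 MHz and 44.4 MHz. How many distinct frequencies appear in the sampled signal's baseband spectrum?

3

fs/2 = 17.75 MHz.
115.4 MHz mod fs = 8.9 MHz.
8.9 MHz ≤ fs/2 = 17.75 MHz, appears at 8.9 MHz.
28.86 MHz > fs/2 = 17.75 MHz, folds to fs − 28.86 MHz = 6.64 MHz.
74.82 MHz mod fs = 3.82 MHz.
3.82 MHz ≤ fs/2 = 17.75 MHz, appears at 3.82 MHz.
44.4 MHz mod fs = 8.9 MHz.
8.9 MHz ≤ fs/2 = 17.75 MHz, appears at 8.9 MHz.
Distinct values: {3.82 MHz, 6.64 MHz, 8.9 MHz} → 3.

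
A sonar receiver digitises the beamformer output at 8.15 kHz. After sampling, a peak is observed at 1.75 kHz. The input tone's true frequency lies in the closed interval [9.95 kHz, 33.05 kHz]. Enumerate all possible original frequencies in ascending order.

14.55 kHz, 18.05 kHz, 22.7 kHz, 26.2 kHz, 30.85 kHz

Frequencies that alias to 1.75 kHz are k·fs ± 1.75 kHz for integer k ≥ 0.
k=0: 1.75 kHz.
k=1: 6.4 kHz, 9.9 kHz.
k=2: 14.55 kHz, 18.05 kHz.
k=3: 22.7 kHz, 26.2 kHz.
k=4: 30.85 kHz, 34.35 kHz.
k=5: 39 kHz, 42.5 kHz.
Within [9.95 kHz, 33.05 kHz]: 14.55 kHz, 18.05 kHz, 22.7 kHz, 26.2 kHz, 30.85 kHz.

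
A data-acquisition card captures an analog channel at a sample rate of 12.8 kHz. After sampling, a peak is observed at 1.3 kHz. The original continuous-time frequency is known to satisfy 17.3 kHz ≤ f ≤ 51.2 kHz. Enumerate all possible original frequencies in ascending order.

Frequencies that alias to 1.3 kHz are k·fs ± 1.3 kHz for integer k ≥ 0.
k=0: 1.3 kHz.
k=1: 11.5 kHz, 14.1 kHz.
k=2: 24.3 kHz, 26.9 kHz.
k=3: 37.1 kHz, 39.7 kHz.
k=4: 49.9 kHz, 52.5 kHz.
k=5: 62.7 kHz, 65.3 kHz.
Within [17.3 kHz, 51.2 kHz]: 24.3 kHz, 26.9 kHz, 37.1 kHz, 39.7 kHz, 49.9 kHz.

24.3 kHz, 26.9 kHz, 37.1 kHz, 39.7 kHz, 49.9 kHz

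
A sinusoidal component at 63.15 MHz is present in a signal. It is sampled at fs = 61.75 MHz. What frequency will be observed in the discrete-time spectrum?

1.4 MHz

63.15 MHz mod fs = 1.4 MHz.
1.4 MHz ≤ fs/2 = 30.875 MHz, appears at 1.4 MHz.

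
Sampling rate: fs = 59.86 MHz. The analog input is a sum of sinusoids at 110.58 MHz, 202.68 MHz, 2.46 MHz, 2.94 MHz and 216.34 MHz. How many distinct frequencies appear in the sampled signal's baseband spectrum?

4

fs/2 = 29.93 MHz.
110.58 MHz mod fs = 50.72 MHz.
50.72 MHz > fs/2 = 29.93 MHz, folds to fs − 50.72 MHz = 9.14 MHz.
202.68 MHz mod fs = 23.1 MHz.
23.1 MHz ≤ fs/2 = 29.93 MHz, appears at 23.1 MHz.
2.46 MHz ≤ fs/2 = 29.93 MHz, passes unchanged.
2.94 MHz ≤ fs/2 = 29.93 MHz, passes unchanged.
216.34 MHz mod fs = 36.76 MHz.
36.76 MHz > fs/2 = 29.93 MHz, folds to fs − 36.76 MHz = 23.1 MHz.
Distinct values: {2.46 MHz, 2.94 MHz, 9.14 MHz, 23.1 MHz} → 4.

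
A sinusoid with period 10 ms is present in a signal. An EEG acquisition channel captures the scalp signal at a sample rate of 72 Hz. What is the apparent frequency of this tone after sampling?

T = 10 ms → f = 1/T = 100 Hz.
100 Hz mod fs = 28 Hz.
28 Hz ≤ fs/2 = 36 Hz, appears at 28 Hz.

28 Hz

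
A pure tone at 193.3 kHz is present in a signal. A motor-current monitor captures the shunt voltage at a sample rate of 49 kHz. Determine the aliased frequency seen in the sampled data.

193.3 kHz mod fs = 46.3 kHz.
46.3 kHz > fs/2 = 24.5 kHz, folds to fs − 46.3 kHz = 2.7 kHz.

2.7 kHz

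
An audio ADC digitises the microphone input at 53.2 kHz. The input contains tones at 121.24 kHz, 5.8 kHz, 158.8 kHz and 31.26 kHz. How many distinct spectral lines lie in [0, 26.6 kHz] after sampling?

4

fs/2 = 26.6 kHz.
121.24 kHz mod fs = 14.84 kHz.
14.84 kHz ≤ fs/2 = 26.6 kHz, appears at 14.84 kHz.
5.8 kHz ≤ fs/2 = 26.6 kHz, passes unchanged.
158.8 kHz mod fs = 52.4 kHz.
52.4 kHz > fs/2 = 26.6 kHz, folds to fs − 52.4 kHz = 0.8 kHz.
31.26 kHz > fs/2 = 26.6 kHz, folds to fs − 31.26 kHz = 21.94 kHz.
Distinct values: {0.8 kHz, 5.8 kHz, 14.84 kHz, 21.94 kHz} → 4.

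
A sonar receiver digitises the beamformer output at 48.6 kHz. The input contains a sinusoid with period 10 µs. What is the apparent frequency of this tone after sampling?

T = 10 µs → f = 1/T = 100 kHz.
100 kHz mod fs = 2.8 kHz.
2.8 kHz ≤ fs/2 = 24.3 kHz, appears at 2.8 kHz.

2.8 kHz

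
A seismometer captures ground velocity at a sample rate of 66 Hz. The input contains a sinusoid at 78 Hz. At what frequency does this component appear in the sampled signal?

78 Hz mod fs = 12 Hz.
12 Hz ≤ fs/2 = 33 Hz, appears at 12 Hz.

12 Hz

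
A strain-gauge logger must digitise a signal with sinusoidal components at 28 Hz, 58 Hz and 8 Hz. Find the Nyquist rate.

Highest-frequency component: 58 Hz.
Nyquist rate = 2 × 58 Hz = 116 Hz.

116 Hz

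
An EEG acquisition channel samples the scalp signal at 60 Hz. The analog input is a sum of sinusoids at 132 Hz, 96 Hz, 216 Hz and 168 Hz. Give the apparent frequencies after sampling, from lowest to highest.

fs/2 = 30 Hz.
132 Hz mod fs = 12 Hz.
12 Hz ≤ fs/2 = 30 Hz, appears at 12 Hz.
96 Hz mod fs = 36 Hz.
36 Hz > fs/2 = 30 Hz, folds to fs − 36 Hz = 24 Hz.
216 Hz mod fs = 36 Hz.
36 Hz > fs/2 = 30 Hz, folds to fs − 36 Hz = 24 Hz.
168 Hz mod fs = 48 Hz.
48 Hz > fs/2 = 30 Hz, folds to fs − 48 Hz = 12 Hz.
Distinct values: {12 Hz, 24 Hz}.

12 Hz, 24 Hz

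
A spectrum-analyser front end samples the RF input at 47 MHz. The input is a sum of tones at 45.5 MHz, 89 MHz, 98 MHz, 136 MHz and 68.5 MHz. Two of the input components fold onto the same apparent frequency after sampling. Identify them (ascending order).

fs/2 = 23.5 MHz.
45.5 MHz > fs/2 = 23.5 MHz, folds to fs − 45.5 MHz = 1.5 MHz.
89 MHz mod fs = 42 MHz.
42 MHz > fs/2 = 23.5 MHz, folds to fs − 42 MHz = 5 MHz.
98 MHz mod fs = 4 MHz.
4 MHz ≤ fs/2 = 23.5 MHz, appears at 4 MHz.
136 MHz mod fs = 42 MHz.
42 MHz > fs/2 = 23.5 MHz, folds to fs − 42 MHz = 5 MHz.
68.5 MHz mod fs = 21.5 MHz.
21.5 MHz ≤ fs/2 = 23.5 MHz, appears at 21.5 MHz.
89 MHz and 136 MHz both map to 5 MHz.

89 MHz, 136 MHz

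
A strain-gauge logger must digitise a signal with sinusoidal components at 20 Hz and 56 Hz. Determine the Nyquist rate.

Highest-frequency component: 56 Hz.
Nyquist rate = 2 × 56 Hz = 112 Hz.

112 Hz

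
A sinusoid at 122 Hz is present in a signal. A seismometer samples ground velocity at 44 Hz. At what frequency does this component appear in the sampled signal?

122 Hz mod fs = 34 Hz.
34 Hz > fs/2 = 22 Hz, folds to fs − 34 Hz = 10 Hz.

10 Hz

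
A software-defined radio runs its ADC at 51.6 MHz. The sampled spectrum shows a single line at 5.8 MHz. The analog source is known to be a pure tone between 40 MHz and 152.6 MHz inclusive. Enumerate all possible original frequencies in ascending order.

Frequencies that alias to 5.8 MHz are k·fs ± 5.8 MHz for integer k ≥ 0.
k=0: 5.8 MHz.
k=1: 45.8 MHz, 57.4 MHz.
k=2: 97.4 MHz, 109 MHz.
k=3: 149 MHz, 160.6 MHz.
k=4: 200.6 MHz, 212.2 MHz.
Within [40 MHz, 152.6 MHz]: 45.8 MHz, 57.4 MHz, 97.4 MHz, 109 MHz, 149 MHz.

45.8 MHz, 57.4 MHz, 97.4 MHz, 109 MHz, 149 MHz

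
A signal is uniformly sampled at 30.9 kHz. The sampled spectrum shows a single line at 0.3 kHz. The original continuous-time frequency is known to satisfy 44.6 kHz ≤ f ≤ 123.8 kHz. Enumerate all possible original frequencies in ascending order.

Frequencies that alias to 0.3 kHz are k·fs ± 0.3 kHz for integer k ≥ 0.
k=0: 0.3 kHz.
k=1: 30.6 kHz, 31.2 kHz.
k=2: 61.5 kHz, 62.1 kHz.
k=3: 92.4 kHz, 93 kHz.
k=4: 123.3 kHz, 123.9 kHz.
k=5: 154.2 kHz, 154.8 kHz.
Within [44.6 kHz, 123.8 kHz]: 61.5 kHz, 62.1 kHz, 92.4 kHz, 93 kHz, 123.3 kHz.

61.5 kHz, 62.1 kHz, 92.4 kHz, 93 kHz, 123.3 kHz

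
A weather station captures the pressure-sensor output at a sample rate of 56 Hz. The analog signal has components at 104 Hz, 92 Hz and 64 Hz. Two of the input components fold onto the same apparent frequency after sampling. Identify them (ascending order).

fs/2 = 28 Hz.
104 Hz mod fs = 48 Hz.
48 Hz > fs/2 = 28 Hz, folds to fs − 48 Hz = 8 Hz.
92 Hz mod fs = 36 Hz.
36 Hz > fs/2 = 28 Hz, folds to fs − 36 Hz = 20 Hz.
64 Hz mod fs = 8 Hz.
8 Hz ≤ fs/2 = 28 Hz, appears at 8 Hz.
64 Hz and 104 Hz both map to 8 Hz.

64 Hz, 104 Hz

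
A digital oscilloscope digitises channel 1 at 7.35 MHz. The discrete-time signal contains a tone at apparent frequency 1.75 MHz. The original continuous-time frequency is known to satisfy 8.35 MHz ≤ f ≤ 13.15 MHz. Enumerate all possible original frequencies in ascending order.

Frequencies that alias to 1.75 MHz are k·fs ± 1.75 MHz for integer k ≥ 0.
k=0: 1.75 MHz.
k=1: 5.6 MHz, 9.1 MHz.
k=2: 12.95 MHz, 16.45 MHz.
k=3: 20.3 MHz, 23.8 MHz.
Within [8.35 MHz, 13.15 MHz]: 9.1 MHz, 12.95 MHz.

9.1 MHz, 12.95 MHz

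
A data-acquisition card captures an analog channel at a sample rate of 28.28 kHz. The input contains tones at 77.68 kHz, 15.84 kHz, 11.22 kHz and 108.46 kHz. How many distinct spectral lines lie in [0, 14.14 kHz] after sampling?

4

fs/2 = 14.14 kHz.
77.68 kHz mod fs = 21.12 kHz.
21.12 kHz > fs/2 = 14.14 kHz, folds to fs − 21.12 kHz = 7.16 kHz.
15.84 kHz > fs/2 = 14.14 kHz, folds to fs − 15.84 kHz = 12.44 kHz.
11.22 kHz ≤ fs/2 = 14.14 kHz, passes unchanged.
108.46 kHz mod fs = 23.62 kHz.
23.62 kHz > fs/2 = 14.14 kHz, folds to fs − 23.62 kHz = 4.66 kHz.
Distinct values: {4.66 kHz, 7.16 kHz, 11.22 kHz, 12.44 kHz} → 4.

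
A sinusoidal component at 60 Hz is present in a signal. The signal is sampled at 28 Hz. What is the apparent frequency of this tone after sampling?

4 Hz

60 Hz mod fs = 4 Hz.
4 Hz ≤ fs/2 = 14 Hz, appears at 4 Hz.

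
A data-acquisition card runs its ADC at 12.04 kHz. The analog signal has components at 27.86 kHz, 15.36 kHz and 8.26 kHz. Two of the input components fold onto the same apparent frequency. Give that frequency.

3.78 kHz

fs/2 = 6.02 kHz.
27.86 kHz mod fs = 3.78 kHz.
3.78 kHz ≤ fs/2 = 6.02 kHz, appears at 3.78 kHz.
15.36 kHz mod fs = 3.32 kHz.
3.32 kHz ≤ fs/2 = 6.02 kHz, appears at 3.32 kHz.
8.26 kHz > fs/2 = 6.02 kHz, folds to fs − 8.26 kHz = 3.78 kHz.
8.26 kHz and 27.86 kHz both map to 3.78 kHz.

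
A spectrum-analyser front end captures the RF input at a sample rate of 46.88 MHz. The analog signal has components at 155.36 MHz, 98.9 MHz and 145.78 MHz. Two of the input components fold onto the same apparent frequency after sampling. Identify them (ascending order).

98.9 MHz, 145.78 MHz

fs/2 = 23.44 MHz.
155.36 MHz mod fs = 14.72 MHz.
14.72 MHz ≤ fs/2 = 23.44 MHz, appears at 14.72 MHz.
98.9 MHz mod fs = 5.14 MHz.
5.14 MHz ≤ fs/2 = 23.44 MHz, appears at 5.14 MHz.
145.78 MHz mod fs = 5.14 MHz.
5.14 MHz ≤ fs/2 = 23.44 MHz, appears at 5.14 MHz.
98.9 MHz and 145.78 MHz both map to 5.14 MHz.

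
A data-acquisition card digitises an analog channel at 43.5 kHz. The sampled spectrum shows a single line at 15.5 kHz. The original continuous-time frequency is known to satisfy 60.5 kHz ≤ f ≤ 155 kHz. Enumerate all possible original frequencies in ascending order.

71.5 kHz, 102.5 kHz, 115 kHz, 146 kHz

Frequencies that alias to 15.5 kHz are k·fs ± 15.5 kHz for integer k ≥ 0.
k=0: 15.5 kHz.
k=1: 28 kHz, 59 kHz.
k=2: 71.5 kHz, 102.5 kHz.
k=3: 115 kHz, 146 kHz.
k=4: 158.5 kHz, 189.5 kHz.
Within [60.5 kHz, 155 kHz]: 71.5 kHz, 102.5 kHz, 115 kHz, 146 kHz.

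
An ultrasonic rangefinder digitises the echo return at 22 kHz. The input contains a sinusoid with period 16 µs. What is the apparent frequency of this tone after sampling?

T = 16 µs → f = 1/T = 62.5 kHz.
62.5 kHz mod fs = 18.5 kHz.
18.5 kHz > fs/2 = 11 kHz, folds to fs − 18.5 kHz = 3.5 kHz.

3.5 kHz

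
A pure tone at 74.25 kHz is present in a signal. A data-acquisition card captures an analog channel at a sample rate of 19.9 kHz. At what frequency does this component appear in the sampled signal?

74.25 kHz mod fs = 14.55 kHz.
14.55 kHz > fs/2 = 9.95 kHz, folds to fs − 14.55 kHz = 5.35 kHz.

5.35 kHz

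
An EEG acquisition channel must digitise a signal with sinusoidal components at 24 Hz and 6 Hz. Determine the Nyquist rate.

Highest-frequency component: 24 Hz.
Nyquist rate = 2 × 24 Hz = 48 Hz.

48 Hz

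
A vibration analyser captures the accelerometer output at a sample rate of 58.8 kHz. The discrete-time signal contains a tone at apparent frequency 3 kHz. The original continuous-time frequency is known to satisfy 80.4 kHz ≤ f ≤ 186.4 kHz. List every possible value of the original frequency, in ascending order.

Frequencies that alias to 3 kHz are k·fs ± 3 kHz for integer k ≥ 0.
k=0: 3 kHz.
k=1: 55.8 kHz, 61.8 kHz.
k=2: 114.6 kHz, 120.6 kHz.
k=3: 173.4 kHz, 179.4 kHz.
k=4: 232.2 kHz, 238.2 kHz.
Within [80.4 kHz, 186.4 kHz]: 114.6 kHz, 120.6 kHz, 173.4 kHz, 179.4 kHz.

114.6 kHz, 120.6 kHz, 173.4 kHz, 179.4 kHz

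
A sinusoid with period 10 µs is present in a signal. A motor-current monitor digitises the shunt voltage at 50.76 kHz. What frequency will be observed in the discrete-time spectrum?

1.52 kHz

T = 10 µs → f = 1/T = 100 kHz.
100 kHz mod fs = 49.24 kHz.
49.24 kHz > fs/2 = 25.38 kHz, folds to fs − 49.24 kHz = 1.52 kHz.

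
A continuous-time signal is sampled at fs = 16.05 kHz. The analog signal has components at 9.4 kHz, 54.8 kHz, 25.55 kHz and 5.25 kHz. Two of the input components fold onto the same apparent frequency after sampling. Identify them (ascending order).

fs/2 = 8.025 kHz.
9.4 kHz > fs/2 = 8.025 kHz, folds to fs − 9.4 kHz = 6.65 kHz.
54.8 kHz mod fs = 6.65 kHz.
6.65 kHz ≤ fs/2 = 8.025 kHz, appears at 6.65 kHz.
25.55 kHz mod fs = 9.5 kHz.
9.5 kHz > fs/2 = 8.025 kHz, folds to fs − 9.5 kHz = 6.55 kHz.
5.25 kHz ≤ fs/2 = 8.025 kHz, passes unchanged.
9.4 kHz and 54.8 kHz both map to 6.65 kHz.

9.4 kHz, 54.8 kHz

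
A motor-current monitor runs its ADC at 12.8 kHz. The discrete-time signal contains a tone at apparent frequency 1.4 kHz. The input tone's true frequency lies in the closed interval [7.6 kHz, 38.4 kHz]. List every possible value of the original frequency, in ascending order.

Frequencies that alias to 1.4 kHz are k·fs ± 1.4 kHz for integer k ≥ 0.
k=0: 1.4 kHz.
k=1: 11.4 kHz, 14.2 kHz.
k=2: 24.2 kHz, 27 kHz.
k=3: 37 kHz, 39.8 kHz.
k=4: 49.8 kHz, 52.6 kHz.
Within [7.6 kHz, 38.4 kHz]: 11.4 kHz, 14.2 kHz, 24.2 kHz, 27 kHz, 37 kHz.

11.4 kHz, 14.2 kHz, 24.2 kHz, 27 kHz, 37 kHz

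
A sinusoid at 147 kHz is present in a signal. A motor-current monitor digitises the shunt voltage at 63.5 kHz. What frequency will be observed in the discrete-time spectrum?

147 kHz mod fs = 20 kHz.
20 kHz ≤ fs/2 = 31.75 kHz, appears at 20 kHz.

20 kHz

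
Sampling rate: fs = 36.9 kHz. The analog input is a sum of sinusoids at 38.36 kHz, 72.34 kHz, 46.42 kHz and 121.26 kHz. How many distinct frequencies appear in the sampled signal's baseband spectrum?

3

fs/2 = 18.45 kHz.
38.36 kHz mod fs = 1.46 kHz.
1.46 kHz ≤ fs/2 = 18.45 kHz, appears at 1.46 kHz.
72.34 kHz mod fs = 35.44 kHz.
35.44 kHz > fs/2 = 18.45 kHz, folds to fs − 35.44 kHz = 1.46 kHz.
46.42 kHz mod fs = 9.52 kHz.
9.52 kHz ≤ fs/2 = 18.45 kHz, appears at 9.52 kHz.
121.26 kHz mod fs = 10.56 kHz.
10.56 kHz ≤ fs/2 = 18.45 kHz, appears at 10.56 kHz.
Distinct values: {1.46 kHz, 9.52 kHz, 10.56 kHz} → 3.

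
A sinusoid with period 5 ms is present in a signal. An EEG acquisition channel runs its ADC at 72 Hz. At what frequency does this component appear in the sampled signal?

16 Hz

T = 5 ms → f = 1/T = 200 Hz.
200 Hz mod fs = 56 Hz.
56 Hz > fs/2 = 36 Hz, folds to fs − 56 Hz = 16 Hz.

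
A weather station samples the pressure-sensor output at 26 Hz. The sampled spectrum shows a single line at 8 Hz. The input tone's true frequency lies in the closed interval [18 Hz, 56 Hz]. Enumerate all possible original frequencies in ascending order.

18 Hz, 34 Hz, 44 Hz

Frequencies that alias to 8 Hz are k·fs ± 8 Hz for integer k ≥ 0.
k=0: 8 Hz.
k=1: 18 Hz, 34 Hz.
k=2: 44 Hz, 60 Hz.
k=3: 70 Hz, 86 Hz.
Within [18 Hz, 56 Hz]: 18 Hz, 34 Hz, 44 Hz.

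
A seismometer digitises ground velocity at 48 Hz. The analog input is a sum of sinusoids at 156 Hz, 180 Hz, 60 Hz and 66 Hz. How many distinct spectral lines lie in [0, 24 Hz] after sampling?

fs/2 = 24 Hz.
156 Hz mod fs = 12 Hz.
12 Hz ≤ fs/2 = 24 Hz, appears at 12 Hz.
180 Hz mod fs = 36 Hz.
36 Hz > fs/2 = 24 Hz, folds to fs − 36 Hz = 12 Hz.
60 Hz mod fs = 12 Hz.
12 Hz ≤ fs/2 = 24 Hz, appears at 12 Hz.
66 Hz mod fs = 18 Hz.
18 Hz ≤ fs/2 = 24 Hz, appears at 18 Hz.
Distinct values: {12 Hz, 18 Hz} → 2.

2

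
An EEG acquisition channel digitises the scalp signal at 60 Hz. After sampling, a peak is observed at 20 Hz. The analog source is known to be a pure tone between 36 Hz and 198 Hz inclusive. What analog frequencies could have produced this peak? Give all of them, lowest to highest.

40 Hz, 80 Hz, 100 Hz, 140 Hz, 160 Hz

Frequencies that alias to 20 Hz are k·fs ± 20 Hz for integer k ≥ 0.
k=0: 20 Hz.
k=1: 40 Hz, 80 Hz.
k=2: 100 Hz, 140 Hz.
k=3: 160 Hz, 200 Hz.
k=4: 220 Hz, 260 Hz.
Within [36 Hz, 198 Hz]: 40 Hz, 80 Hz, 100 Hz, 140 Hz, 160 Hz.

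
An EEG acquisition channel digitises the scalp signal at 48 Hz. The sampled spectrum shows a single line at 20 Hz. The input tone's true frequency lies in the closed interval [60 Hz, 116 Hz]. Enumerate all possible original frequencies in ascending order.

68 Hz, 76 Hz, 116 Hz

Frequencies that alias to 20 Hz are k·fs ± 20 Hz for integer k ≥ 0.
k=0: 20 Hz.
k=1: 28 Hz, 68 Hz.
k=2: 76 Hz, 116 Hz.
k=3: 124 Hz, 164 Hz.
Within [60 Hz, 116 Hz]: 68 Hz, 76 Hz, 116 Hz.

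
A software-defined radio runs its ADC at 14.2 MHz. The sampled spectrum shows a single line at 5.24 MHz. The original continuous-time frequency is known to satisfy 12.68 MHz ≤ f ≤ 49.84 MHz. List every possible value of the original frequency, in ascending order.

Frequencies that alias to 5.24 MHz are k·fs ± 5.24 MHz for integer k ≥ 0.
k=0: 5.24 MHz.
k=1: 8.96 MHz, 19.44 MHz.
k=2: 23.16 MHz, 33.64 MHz.
k=3: 37.36 MHz, 47.84 MHz.
k=4: 51.56 MHz, 62.04 MHz.
Within [12.68 MHz, 49.84 MHz]: 19.44 MHz, 23.16 MHz, 33.64 MHz, 37.36 MHz, 47.84 MHz.

19.44 MHz, 23.16 MHz, 33.64 MHz, 37.36 MHz, 47.84 MHz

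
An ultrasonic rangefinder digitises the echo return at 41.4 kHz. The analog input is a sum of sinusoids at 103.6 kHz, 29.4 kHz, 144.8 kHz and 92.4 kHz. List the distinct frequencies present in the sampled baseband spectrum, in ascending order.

fs/2 = 20.7 kHz.
103.6 kHz mod fs = 20.8 kHz.
20.8 kHz > fs/2 = 20.7 kHz, folds to fs − 20.8 kHz = 20.6 kHz.
29.4 kHz > fs/2 = 20.7 kHz, folds to fs − 29.4 kHz = 12 kHz.
144.8 kHz mod fs = 20.6 kHz.
20.6 kHz ≤ fs/2 = 20.7 kHz, appears at 20.6 kHz.
92.4 kHz mod fs = 9.6 kHz.
9.6 kHz ≤ fs/2 = 20.7 kHz, appears at 9.6 kHz.
Distinct values: {9.6 kHz, 12 kHz, 20.6 kHz}.

9.6 kHz, 12 kHz, 20.6 kHz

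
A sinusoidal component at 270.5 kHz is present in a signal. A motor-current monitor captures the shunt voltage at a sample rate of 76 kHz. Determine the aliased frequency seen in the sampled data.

270.5 kHz mod fs = 42.5 kHz.
42.5 kHz > fs/2 = 38 kHz, folds to fs − 42.5 kHz = 33.5 kHz.

33.5 kHz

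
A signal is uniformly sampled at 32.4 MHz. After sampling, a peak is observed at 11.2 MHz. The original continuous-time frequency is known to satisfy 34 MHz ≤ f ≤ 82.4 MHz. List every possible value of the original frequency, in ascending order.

43.6 MHz, 53.6 MHz, 76 MHz

Frequencies that alias to 11.2 MHz are k·fs ± 11.2 MHz for integer k ≥ 0.
k=0: 11.2 MHz.
k=1: 21.2 MHz, 43.6 MHz.
k=2: 53.6 MHz, 76 MHz.
k=3: 86 MHz, 108.4 MHz.
Within [34 MHz, 82.4 MHz]: 43.6 MHz, 53.6 MHz, 76 MHz.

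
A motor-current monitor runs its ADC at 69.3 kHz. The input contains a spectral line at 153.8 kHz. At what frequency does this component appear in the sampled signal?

153.8 kHz mod fs = 15.2 kHz.
15.2 kHz ≤ fs/2 = 34.65 kHz, appears at 15.2 kHz.

15.2 kHz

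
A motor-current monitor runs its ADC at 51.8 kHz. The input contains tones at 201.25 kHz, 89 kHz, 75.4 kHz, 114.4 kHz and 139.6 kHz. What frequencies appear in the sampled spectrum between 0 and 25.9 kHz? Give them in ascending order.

fs/2 = 25.9 kHz.
201.25 kHz mod fs = 45.85 kHz.
45.85 kHz > fs/2 = 25.9 kHz, folds to fs − 45.85 kHz = 5.95 kHz.
89 kHz mod fs = 37.2 kHz.
37.2 kHz > fs/2 = 25.9 kHz, folds to fs − 37.2 kHz = 14.6 kHz.
75.4 kHz mod fs = 23.6 kHz.
23.6 kHz ≤ fs/2 = 25.9 kHz, appears at 23.6 kHz.
114.4 kHz mod fs = 10.8 kHz.
10.8 kHz ≤ fs/2 = 25.9 kHz, appears at 10.8 kHz.
139.6 kHz mod fs = 36 kHz.
36 kHz > fs/2 = 25.9 kHz, folds to fs − 36 kHz = 15.8 kHz.
Distinct values: {5.95 kHz, 10.8 kHz, 14.6 kHz, 15.8 kHz, 23.6 kHz}.

5.95 kHz, 10.8 kHz, 14.6 kHz, 15.8 kHz, 23.6 kHz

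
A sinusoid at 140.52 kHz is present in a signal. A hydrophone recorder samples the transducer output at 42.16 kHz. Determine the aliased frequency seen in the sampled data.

14.04 kHz

140.52 kHz mod fs = 14.04 kHz.
14.04 kHz ≤ fs/2 = 21.08 kHz, appears at 14.04 kHz.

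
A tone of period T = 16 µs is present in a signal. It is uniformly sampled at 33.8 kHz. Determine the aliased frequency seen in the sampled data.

5.1 kHz

T = 16 µs → f = 1/T = 62.5 kHz.
62.5 kHz mod fs = 28.7 kHz.
28.7 kHz > fs/2 = 16.9 kHz, folds to fs − 28.7 kHz = 5.1 kHz.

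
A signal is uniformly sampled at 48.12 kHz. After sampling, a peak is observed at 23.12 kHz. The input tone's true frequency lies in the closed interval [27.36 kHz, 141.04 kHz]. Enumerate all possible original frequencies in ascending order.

Frequencies that alias to 23.12 kHz are k·fs ± 23.12 kHz for integer k ≥ 0.
k=0: 23.12 kHz.
k=1: 25 kHz, 71.24 kHz.
k=2: 73.12 kHz, 119.36 kHz.
k=3: 121.24 kHz, 167.48 kHz.
k=4: 169.36 kHz, 215.6 kHz.
Within [27.36 kHz, 141.04 kHz]: 71.24 kHz, 73.12 kHz, 119.36 kHz, 121.24 kHz.

71.24 kHz, 73.12 kHz, 119.36 kHz, 121.24 kHz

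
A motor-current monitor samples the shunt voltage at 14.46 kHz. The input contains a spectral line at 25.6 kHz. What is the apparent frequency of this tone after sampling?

3.32 kHz

25.6 kHz mod fs = 11.14 kHz.
11.14 kHz > fs/2 = 7.23 kHz, folds to fs − 11.14 kHz = 3.32 kHz.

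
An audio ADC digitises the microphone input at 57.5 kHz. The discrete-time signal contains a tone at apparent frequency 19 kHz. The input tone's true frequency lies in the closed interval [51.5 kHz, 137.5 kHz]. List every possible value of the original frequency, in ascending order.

Frequencies that alias to 19 kHz are k·fs ± 19 kHz for integer k ≥ 0.
k=0: 19 kHz.
k=1: 38.5 kHz, 76.5 kHz.
k=2: 96 kHz, 134 kHz.
k=3: 153.5 kHz, 191.5 kHz.
Within [51.5 kHz, 137.5 kHz]: 76.5 kHz, 96 kHz, 134 kHz.

76.5 kHz, 96 kHz, 134 kHz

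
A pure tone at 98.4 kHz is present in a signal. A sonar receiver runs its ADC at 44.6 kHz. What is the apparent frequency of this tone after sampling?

9.2 kHz

98.4 kHz mod fs = 9.2 kHz.
9.2 kHz ≤ fs/2 = 22.3 kHz, appears at 9.2 kHz.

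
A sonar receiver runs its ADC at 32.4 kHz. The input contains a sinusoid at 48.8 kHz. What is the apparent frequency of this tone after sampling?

16 kHz

48.8 kHz mod fs = 16.4 kHz.
16.4 kHz > fs/2 = 16.2 kHz, folds to fs − 16.4 kHz = 16 kHz.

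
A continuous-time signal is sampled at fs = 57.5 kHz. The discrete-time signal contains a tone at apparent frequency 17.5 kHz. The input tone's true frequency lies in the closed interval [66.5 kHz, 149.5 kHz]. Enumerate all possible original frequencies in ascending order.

75 kHz, 97.5 kHz, 132.5 kHz

Frequencies that alias to 17.5 kHz are k·fs ± 17.5 kHz for integer k ≥ 0.
k=0: 17.5 kHz.
k=1: 40 kHz, 75 kHz.
k=2: 97.5 kHz, 132.5 kHz.
k=3: 155 kHz, 190 kHz.
Within [66.5 kHz, 149.5 kHz]: 75 kHz, 97.5 kHz, 132.5 kHz.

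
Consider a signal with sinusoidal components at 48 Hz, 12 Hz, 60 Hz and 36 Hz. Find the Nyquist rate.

120 Hz

Highest-frequency component: 60 Hz.
Nyquist rate = 2 × 60 Hz = 120 Hz.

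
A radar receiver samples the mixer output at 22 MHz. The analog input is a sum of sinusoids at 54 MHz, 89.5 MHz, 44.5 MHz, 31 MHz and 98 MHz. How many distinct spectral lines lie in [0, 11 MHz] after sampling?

4

fs/2 = 11 MHz.
54 MHz mod fs = 10 MHz.
10 MHz ≤ fs/2 = 11 MHz, appears at 10 MHz.
89.5 MHz mod fs = 1.5 MHz.
1.5 MHz ≤ fs/2 = 11 MHz, appears at 1.5 MHz.
44.5 MHz mod fs = 0.5 MHz.
0.5 MHz ≤ fs/2 = 11 MHz, appears at 0.5 MHz.
31 MHz mod fs = 9 MHz.
9 MHz ≤ fs/2 = 11 MHz, appears at 9 MHz.
98 MHz mod fs = 10 MHz.
10 MHz ≤ fs/2 = 11 MHz, appears at 10 MHz.
Distinct values: {0.5 MHz, 1.5 MHz, 9 MHz, 10 MHz} → 4.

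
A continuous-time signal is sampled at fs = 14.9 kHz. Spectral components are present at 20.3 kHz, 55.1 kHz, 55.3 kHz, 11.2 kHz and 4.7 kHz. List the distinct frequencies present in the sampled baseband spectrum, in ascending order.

fs/2 = 7.45 kHz.
20.3 kHz mod fs = 5.4 kHz.
5.4 kHz ≤ fs/2 = 7.45 kHz, appears at 5.4 kHz.
55.1 kHz mod fs = 10.4 kHz.
10.4 kHz > fs/2 = 7.45 kHz, folds to fs − 10.4 kHz = 4.5 kHz.
55.3 kHz mod fs = 10.6 kHz.
10.6 kHz > fs/2 = 7.45 kHz, folds to fs − 10.6 kHz = 4.3 kHz.
11.2 kHz > fs/2 = 7.45 kHz, folds to fs − 11.2 kHz = 3.7 kHz.
4.7 kHz ≤ fs/2 = 7.45 kHz, passes unchanged.
Distinct values: {3.7 kHz, 4.3 kHz, 4.5 kHz, 4.7 kHz, 5.4 kHz}.

3.7 kHz, 4.3 kHz, 4.5 kHz, 4.7 kHz, 5.4 kHz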